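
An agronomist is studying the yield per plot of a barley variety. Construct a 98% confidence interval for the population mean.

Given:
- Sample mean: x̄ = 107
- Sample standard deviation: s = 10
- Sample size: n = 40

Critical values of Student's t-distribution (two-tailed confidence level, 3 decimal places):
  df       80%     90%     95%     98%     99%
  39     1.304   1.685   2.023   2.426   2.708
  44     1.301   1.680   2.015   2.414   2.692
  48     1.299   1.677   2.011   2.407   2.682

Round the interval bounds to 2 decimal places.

The population standard deviation σ is unknown (only the sample standard deviation s is given), so use a t-interval with df = n - 1 = 40 - 1 = 39.

For 98% confidence with df = 39, t* = 2.426 (from t-table)

Standard error: SE = s/√n = 10/√40 = 1.581139

Margin of error: E = t* × SE = 2.426 × 1.581139 = 3.8358

T-interval: x̄ ± E = 107 ± 3.8358 = (103.1642, 110.8358)

Rounded to 2 decimal places:

(103.16, 110.84)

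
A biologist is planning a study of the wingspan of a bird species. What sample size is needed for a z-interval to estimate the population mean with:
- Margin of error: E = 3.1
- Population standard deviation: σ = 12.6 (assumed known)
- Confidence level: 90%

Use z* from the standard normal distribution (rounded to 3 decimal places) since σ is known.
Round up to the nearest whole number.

Using z* since population σ is known (z-interval formula).

For 90% confidence, z* = 1.645 (from standard normal table)

Sample size formula for z-interval: n = (z*σ/E)²

n = (1.645 × 12.6 / 3.1)²
  = (6.686129)²
  = 44.7043

Round up to the nearest whole number: n = 45

45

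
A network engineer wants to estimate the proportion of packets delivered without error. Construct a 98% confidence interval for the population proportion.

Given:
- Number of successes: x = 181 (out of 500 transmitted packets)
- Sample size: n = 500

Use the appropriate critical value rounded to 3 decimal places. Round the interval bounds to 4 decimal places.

Sample proportion: p̂ = 181/500 = 0.362000

Check conditions for normal approximation:
  np̂ = 181 ≥ 10 ✓
  n(1-p̂) = 319 ≥ 10 ✓

The sample is large enough, so use a z-interval (normal approximation) for the proportion.

For 98% confidence, z* = 2.326 (from standard normal table)

Standard error: SE = √(p̂(1-p̂)/n) = √(0.362000×0.638000/500) = 0.02149214

Margin of error: E = z* × SE = 2.326 × 0.02149214 = 0.049991

Z-interval: p̂ ± E = 0.362000 ± 0.049991 = (0.312009, 0.411991)

Rounded to 4 decimal places:

(0.3120, 0.4120)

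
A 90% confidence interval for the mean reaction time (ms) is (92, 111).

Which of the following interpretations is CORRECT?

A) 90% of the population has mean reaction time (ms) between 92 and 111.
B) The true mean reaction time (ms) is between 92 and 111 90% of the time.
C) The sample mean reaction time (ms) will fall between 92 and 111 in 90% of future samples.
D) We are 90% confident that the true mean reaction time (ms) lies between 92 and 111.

A confidence interval represents our confidence in the procedure, not a probability statement about the parameter.

Key concept: If we repeated this sampling process many times and computed a 90% CI each time, about 90% of those intervals would contain the true population parameter.

For this specific interval (92, 111):
- Midpoint (point estimate): 101.5
- Margin of error: 9.5

The correct interpretation is the one stating confidence that the true parameter lies in the interval — option D.

D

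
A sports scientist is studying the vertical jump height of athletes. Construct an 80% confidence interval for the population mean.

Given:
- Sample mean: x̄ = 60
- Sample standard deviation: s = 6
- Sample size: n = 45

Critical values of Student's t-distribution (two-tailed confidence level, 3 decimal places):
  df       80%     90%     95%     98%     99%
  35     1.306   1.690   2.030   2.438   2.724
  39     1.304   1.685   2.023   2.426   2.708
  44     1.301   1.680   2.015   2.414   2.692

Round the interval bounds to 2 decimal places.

The population standard deviation σ is unknown (only the sample standard deviation s is given), so use a t-interval with df = n - 1 = 45 - 1 = 44.

For 80% confidence with df = 44, t* = 1.301 (from t-table)

Standard error: SE = s/√n = 6/√45 = 0.894427

Margin of error: E = t* × SE = 1.301 × 0.894427 = 1.1636

T-interval: x̄ ± E = 60 ± 1.1636 = (58.8364, 61.1636)

Rounded to 2 decimal places:

(58.84, 61.16)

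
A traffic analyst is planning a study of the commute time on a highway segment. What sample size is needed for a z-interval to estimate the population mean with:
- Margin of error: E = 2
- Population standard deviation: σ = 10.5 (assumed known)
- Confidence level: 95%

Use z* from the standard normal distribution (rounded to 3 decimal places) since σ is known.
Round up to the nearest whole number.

Using z* since population σ is known (z-interval formula).

For 95% confidence, z* = 1.96 (from standard normal table)

Sample size formula for z-interval: n = (z*σ/E)²

n = (1.96 × 10.5 / 2)²
  = (10.290000)²
  = 105.8841

Round up to the nearest whole number: n = 106

106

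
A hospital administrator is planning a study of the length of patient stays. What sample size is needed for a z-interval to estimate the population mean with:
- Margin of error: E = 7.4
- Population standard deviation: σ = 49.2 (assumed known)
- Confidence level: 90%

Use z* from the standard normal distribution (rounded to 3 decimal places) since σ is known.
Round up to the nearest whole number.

Using z* since population σ is known (z-interval formula).

For 90% confidence, z* = 1.645 (from standard normal table)

Sample size formula for z-interval: n = (z*σ/E)²

n = (1.645 × 49.2 / 7.4)²
  = (10.937027)²
  = 119.6186

Round up to the nearest whole number: n = 120

120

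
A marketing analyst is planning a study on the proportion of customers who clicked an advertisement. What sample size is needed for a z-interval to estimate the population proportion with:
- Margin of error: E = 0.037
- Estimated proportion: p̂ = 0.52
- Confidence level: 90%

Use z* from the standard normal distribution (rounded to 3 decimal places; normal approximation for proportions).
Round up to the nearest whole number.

Using z* for proportion z-interval (normal approximation).

For 90% confidence, z* = 1.645 (from standard normal table)

Sample size formula for proportion z-interval: n = z*²p̂(1-p̂)/E²

n = 1.645² × 0.52 × 0.48 / 0.037²
  = 2.706025 × 0.2496 / 0.001369
  = 493.3702

Round up to the nearest whole number: n = 494

494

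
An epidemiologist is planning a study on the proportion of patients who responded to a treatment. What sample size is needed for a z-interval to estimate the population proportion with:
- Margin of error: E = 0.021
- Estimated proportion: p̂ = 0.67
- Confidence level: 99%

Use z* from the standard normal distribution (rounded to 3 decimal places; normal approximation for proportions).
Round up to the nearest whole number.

Using z* for proportion z-interval (normal approximation).

For 99% confidence, z* = 2.576 (from standard normal table)

Sample size formula for proportion z-interval: n = z*²p̂(1-p̂)/E²

n = 2.576² × 0.67 × 0.33 / 0.021²
  = 6.635776 × 0.2211 / 0.000441
  = 3326.9163

Round up to the nearest whole number: n = 3327

3327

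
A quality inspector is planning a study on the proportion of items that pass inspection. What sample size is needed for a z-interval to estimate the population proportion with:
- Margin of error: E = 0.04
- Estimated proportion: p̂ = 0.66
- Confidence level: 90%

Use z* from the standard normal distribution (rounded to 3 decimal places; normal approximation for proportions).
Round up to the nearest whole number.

Using z* for proportion z-interval (normal approximation).

For 90% confidence, z* = 1.645 (from standard normal table)

Sample size formula for proportion z-interval: n = z*²p̂(1-p̂)/E²

n = 1.645² × 0.66 × 0.34 / 0.04²
  = 2.706025 × 0.2244 / 0.0016
  = 379.5200

Round up to the nearest whole number: n = 380

380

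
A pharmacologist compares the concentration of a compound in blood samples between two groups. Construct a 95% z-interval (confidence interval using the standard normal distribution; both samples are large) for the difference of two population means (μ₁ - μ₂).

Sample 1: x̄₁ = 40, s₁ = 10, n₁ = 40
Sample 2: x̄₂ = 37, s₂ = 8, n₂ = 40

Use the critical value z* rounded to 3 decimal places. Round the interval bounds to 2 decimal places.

Both samples are large (n₁ = 40 ≥ 30, n₂ = 40 ≥ 30), so a z-interval for the difference of means applies.

Point estimate: x̄₁ - x̄₂ = 40 - 37 = 3

Standard error: SE = √(s₁²/n₁ + s₂²/n₂)
= √(10²/40 + 8²/40)
= √(2.500000 + 1.600000)
= 2.024846

For 95% confidence, z* = 1.96 (from standard normal table)
Margin of error: E = z* × SE = 1.96 × 2.024846 = 3.9687

Z-interval: (x̄₁ - x̄₂) ± E = 3 ± 3.9687 = (-0.9687, 6.9687)

Rounded to 2 decimal places:

(-0.97, 6.97)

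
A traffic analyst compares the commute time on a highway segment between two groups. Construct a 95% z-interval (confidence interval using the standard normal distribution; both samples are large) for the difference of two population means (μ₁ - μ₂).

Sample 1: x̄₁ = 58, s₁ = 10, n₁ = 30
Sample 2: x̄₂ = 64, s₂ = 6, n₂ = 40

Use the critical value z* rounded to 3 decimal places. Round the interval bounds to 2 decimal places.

Both samples are large (n₁ = 30 ≥ 30, n₂ = 40 ≥ 30), so a z-interval for the difference of means applies.

Point estimate: x̄₁ - x̄₂ = 58 - 64 = -6

Standard error: SE = √(s₁²/n₁ + s₂²/n₂)
= √(10²/30 + 6²/40)
= √(3.333333 + 0.900000)
= 2.057507

For 95% confidence, z* = 1.96 (from standard normal table)
Margin of error: E = z* × SE = 1.96 × 2.057507 = 4.0327

Z-interval: (x̄₁ - x̄₂) ± E = -6 ± 4.0327 = (-10.0327, -1.9673)

Rounded to 2 decimal places:

(-10.03, -1.97)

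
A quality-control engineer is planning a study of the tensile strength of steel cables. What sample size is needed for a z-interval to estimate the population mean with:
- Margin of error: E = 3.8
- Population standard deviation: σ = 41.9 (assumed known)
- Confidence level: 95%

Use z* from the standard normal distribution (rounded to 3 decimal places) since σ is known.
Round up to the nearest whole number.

Using z* since population σ is known (z-interval formula).

For 95% confidence, z* = 1.96 (from standard normal table)

Sample size formula for z-interval: n = (z*σ/E)²

n = (1.96 × 41.9 / 3.8)²
  = (21.611579)²
  = 467.0603

Round up to the nearest whole number: n = 468

468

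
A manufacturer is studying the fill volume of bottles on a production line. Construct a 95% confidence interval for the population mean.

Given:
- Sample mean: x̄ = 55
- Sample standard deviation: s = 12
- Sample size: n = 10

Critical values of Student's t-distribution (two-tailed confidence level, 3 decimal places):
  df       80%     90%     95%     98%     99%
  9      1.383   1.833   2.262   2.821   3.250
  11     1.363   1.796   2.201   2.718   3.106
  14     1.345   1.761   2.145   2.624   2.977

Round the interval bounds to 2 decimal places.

The population standard deviation σ is unknown (only the sample standard deviation s is given), so use a t-interval with df = n - 1 = 10 - 1 = 9.

For 95% confidence with df = 9, t* = 2.262 (from t-table)

Standard error: SE = s/√n = 12/√10 = 3.794733

Margin of error: E = t* × SE = 2.262 × 3.794733 = 8.5837

T-interval: x̄ ± E = 55 ± 8.5837 = (46.4163, 63.5837)

Rounded to 2 decimal places:

(46.42, 63.58)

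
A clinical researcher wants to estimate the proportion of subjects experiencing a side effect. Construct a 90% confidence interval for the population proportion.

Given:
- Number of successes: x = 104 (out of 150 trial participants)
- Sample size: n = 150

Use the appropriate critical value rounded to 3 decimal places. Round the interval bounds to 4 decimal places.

Sample proportion: p̂ = 104/150 = 0.693333

Check conditions for normal approximation:
  np̂ = 104 ≥ 10 ✓
  n(1-p̂) = 46 ≥ 10 ✓

The sample is large enough, so use a z-interval (normal approximation) for the proportion.

For 90% confidence, z* = 1.645 (from standard normal table)

Standard error: SE = √(p̂(1-p̂)/n) = √(0.693333×0.306667/150) = 0.03764946

Margin of error: E = z* × SE = 1.645 × 0.03764946 = 0.061933

Z-interval: p̂ ± E = 0.693333 ± 0.061933 = (0.631400, 0.755267)

Rounded to 4 decimal places:

(0.6314, 0.7553)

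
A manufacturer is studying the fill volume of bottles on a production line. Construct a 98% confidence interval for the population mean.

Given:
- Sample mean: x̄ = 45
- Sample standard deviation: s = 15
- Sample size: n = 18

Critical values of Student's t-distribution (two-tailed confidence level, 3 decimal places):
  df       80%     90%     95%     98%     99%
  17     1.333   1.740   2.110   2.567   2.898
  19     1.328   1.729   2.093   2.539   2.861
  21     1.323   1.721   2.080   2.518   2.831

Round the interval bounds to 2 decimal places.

The population standard deviation σ is unknown (only the sample standard deviation s is given), so use a t-interval with df = n - 1 = 18 - 1 = 17.

For 98% confidence with df = 17, t* = 2.567 (from t-table)

Standard error: SE = s/√n = 15/√18 = 3.535534

Margin of error: E = t* × SE = 2.567 × 3.535534 = 9.0757

T-interval: x̄ ± E = 45 ± 9.0757 = (35.9243, 54.0757)

Rounded to 2 decimal places:

(35.92, 54.08)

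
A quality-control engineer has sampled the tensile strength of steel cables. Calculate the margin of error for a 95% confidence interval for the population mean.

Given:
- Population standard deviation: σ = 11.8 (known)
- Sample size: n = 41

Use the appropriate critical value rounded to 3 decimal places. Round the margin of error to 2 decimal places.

The population standard deviation σ is known, so use the z-interval margin of error formula.

For 95% confidence, z* = 1.96 (from standard normal table)

Margin of error formula for z-interval: E = z* × σ/√n

E = 1.96 × 11.8/√41
  = 1.96 × 1.842850
  = 3.6120

Rounded to 2 decimal places:

3.61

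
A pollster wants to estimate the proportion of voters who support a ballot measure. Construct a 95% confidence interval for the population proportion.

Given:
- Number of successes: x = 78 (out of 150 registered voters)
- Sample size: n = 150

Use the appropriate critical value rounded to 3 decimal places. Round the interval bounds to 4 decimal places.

Sample proportion: p̂ = 78/150 = 0.520000

Check conditions for normal approximation:
  np̂ = 78 ≥ 10 ✓
  n(1-p̂) = 72 ≥ 10 ✓

The sample is large enough, so use a z-interval (normal approximation) for the proportion.

For 95% confidence, z* = 1.96 (from standard normal table)

Standard error: SE = √(p̂(1-p̂)/n) = √(0.520000×0.480000/150) = 0.04079216

Margin of error: E = z* × SE = 1.96 × 0.04079216 = 0.079953

Z-interval: p̂ ± E = 0.520000 ± 0.079953 = (0.440047, 0.599953)

Rounded to 4 decimal places:

(0.4400, 0.6000)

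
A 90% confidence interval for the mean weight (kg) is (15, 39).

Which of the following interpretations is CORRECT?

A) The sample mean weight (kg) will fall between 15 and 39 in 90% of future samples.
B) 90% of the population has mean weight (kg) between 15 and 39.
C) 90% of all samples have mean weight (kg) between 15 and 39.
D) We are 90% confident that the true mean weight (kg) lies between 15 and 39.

A confidence interval represents our confidence in the procedure, not a probability statement about the parameter.

Key concept: If we repeated this sampling process many times and computed a 90% CI each time, about 90% of those intervals would contain the true population parameter.

For this specific interval (15, 39):
- Midpoint (point estimate): 27
- Margin of error: 12

The correct interpretation is the one stating confidence that the true parameter lies in the interval — option D.

D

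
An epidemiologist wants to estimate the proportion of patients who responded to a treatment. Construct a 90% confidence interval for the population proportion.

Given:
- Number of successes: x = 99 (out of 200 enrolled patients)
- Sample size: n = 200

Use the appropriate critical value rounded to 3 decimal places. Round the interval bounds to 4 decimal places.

Sample proportion: p̂ = 99/200 = 0.495000

Check conditions for normal approximation:
  np̂ = 99 ≥ 10 ✓
  n(1-p̂) = 101 ≥ 10 ✓

The sample is large enough, so use a z-interval (normal approximation) for the proportion.

For 90% confidence, z* = 1.645 (from standard normal table)

Standard error: SE = √(p̂(1-p̂)/n) = √(0.495000×0.505000/200) = 0.03535357

Margin of error: E = z* × SE = 1.645 × 0.03535357 = 0.058157

Z-interval: p̂ ± E = 0.495000 ± 0.058157 = (0.436843, 0.553157)

Rounded to 4 decimal places:

(0.4368, 0.5532)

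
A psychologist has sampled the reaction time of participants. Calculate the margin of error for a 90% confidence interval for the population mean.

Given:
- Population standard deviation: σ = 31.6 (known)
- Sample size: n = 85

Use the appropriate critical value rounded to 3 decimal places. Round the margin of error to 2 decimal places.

The population standard deviation σ is known, so use the z-interval margin of error formula.

For 90% confidence, z* = 1.645 (from standard normal table)

Margin of error formula for z-interval: E = z* × σ/√n

E = 1.645 × 31.6/√85
  = 1.645 × 3.427501
  = 5.6382

Rounded to 2 decimal places:

5.64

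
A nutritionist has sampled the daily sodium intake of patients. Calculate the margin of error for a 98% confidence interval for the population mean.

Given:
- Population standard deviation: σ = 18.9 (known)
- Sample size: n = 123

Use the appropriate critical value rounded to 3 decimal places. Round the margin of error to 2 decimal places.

The population standard deviation σ is known, so use the z-interval margin of error formula.

For 98% confidence, z* = 2.326 (from standard normal table)

Margin of error formula for z-interval: E = z* × σ/√n

E = 2.326 × 18.9/√123
  = 2.326 × 1.704156
  = 3.9639

Rounded to 2 decimal places:

3.96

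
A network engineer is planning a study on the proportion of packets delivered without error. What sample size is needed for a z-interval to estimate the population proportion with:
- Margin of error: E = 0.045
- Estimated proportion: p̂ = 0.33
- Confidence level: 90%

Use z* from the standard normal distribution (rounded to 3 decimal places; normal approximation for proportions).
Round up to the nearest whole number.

Using z* for proportion z-interval (normal approximation).

For 90% confidence, z* = 1.645 (from standard normal table)

Sample size formula for proportion z-interval: n = z*²p̂(1-p̂)/E²

n = 1.645² × 0.33 × 0.67 / 0.045²
  = 2.706025 × 0.2211 / 0.002025
  = 295.4578

Round up to the nearest whole number: n = 296

296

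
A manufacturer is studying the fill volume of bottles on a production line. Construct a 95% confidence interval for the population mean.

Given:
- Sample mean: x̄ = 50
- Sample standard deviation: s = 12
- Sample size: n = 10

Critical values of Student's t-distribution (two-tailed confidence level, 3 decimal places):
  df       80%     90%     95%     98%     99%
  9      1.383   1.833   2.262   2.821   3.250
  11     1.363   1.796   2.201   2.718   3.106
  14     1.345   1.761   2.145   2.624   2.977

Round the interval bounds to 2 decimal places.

The population standard deviation σ is unknown (only the sample standard deviation s is given), so use a t-interval with df = n - 1 = 10 - 1 = 9.

For 95% confidence with df = 9, t* = 2.262 (from t-table)

Standard error: SE = s/√n = 12/√10 = 3.794733

Margin of error: E = t* × SE = 2.262 × 3.794733 = 8.5837

T-interval: x̄ ± E = 50 ± 8.5837 = (41.4163, 58.5837)

Rounded to 2 decimal places:

(41.42, 58.58)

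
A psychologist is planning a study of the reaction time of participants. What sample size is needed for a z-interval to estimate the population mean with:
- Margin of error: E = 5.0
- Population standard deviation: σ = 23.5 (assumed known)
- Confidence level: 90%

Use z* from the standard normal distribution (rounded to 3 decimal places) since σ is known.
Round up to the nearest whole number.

Using z* since population σ is known (z-interval formula).

For 90% confidence, z* = 1.645 (from standard normal table)

Sample size formula for z-interval: n = (z*σ/E)²

n = (1.645 × 23.5 / 5.0)²
  = (7.731500)²
  = 59.7761

Round up to the nearest whole number: n = 60

60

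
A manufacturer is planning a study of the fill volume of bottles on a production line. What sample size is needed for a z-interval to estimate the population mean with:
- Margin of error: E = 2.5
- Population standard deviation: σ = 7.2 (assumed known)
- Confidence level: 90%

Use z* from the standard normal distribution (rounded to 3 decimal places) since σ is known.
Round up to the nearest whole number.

Using z* since population σ is known (z-interval formula).

For 90% confidence, z* = 1.645 (from standard normal table)

Sample size formula for z-interval: n = (z*σ/E)²

n = (1.645 × 7.2 / 2.5)²
  = (4.737600)²
  = 22.4449

Round up to the nearest whole number: n = 23

23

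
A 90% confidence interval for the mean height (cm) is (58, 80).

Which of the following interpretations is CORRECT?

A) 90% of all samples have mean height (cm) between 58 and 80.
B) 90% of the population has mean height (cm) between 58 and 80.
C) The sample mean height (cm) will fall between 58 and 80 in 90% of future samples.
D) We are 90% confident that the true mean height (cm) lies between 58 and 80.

A confidence interval represents our confidence in the procedure, not a probability statement about the parameter.

Key concept: If we repeated this sampling process many times and computed a 90% CI each time, about 90% of those intervals would contain the true population parameter.

For this specific interval (58, 80):
- Midpoint (point estimate): 69
- Margin of error: 11

The correct interpretation is the one stating confidence that the true parameter lies in the interval — option D.

D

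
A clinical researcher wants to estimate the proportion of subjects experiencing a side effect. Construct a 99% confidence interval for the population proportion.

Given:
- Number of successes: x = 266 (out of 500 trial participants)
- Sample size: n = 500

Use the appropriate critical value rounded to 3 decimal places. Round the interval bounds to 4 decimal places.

Sample proportion: p̂ = 266/500 = 0.532000

Check conditions for normal approximation:
  np̂ = 266 ≥ 10 ✓
  n(1-p̂) = 234 ≥ 10 ✓

The sample is large enough, so use a z-interval (normal approximation) for the proportion.

For 99% confidence, z* = 2.576 (from standard normal table)

Standard error: SE = √(p̂(1-p̂)/n) = √(0.532000×0.468000/500) = 0.02231484

Margin of error: E = z* × SE = 2.576 × 0.02231484 = 0.057483

Z-interval: p̂ ± E = 0.532000 ± 0.057483 = (0.474517, 0.589483)

Rounded to 4 decimal places:

(0.4745, 0.5895)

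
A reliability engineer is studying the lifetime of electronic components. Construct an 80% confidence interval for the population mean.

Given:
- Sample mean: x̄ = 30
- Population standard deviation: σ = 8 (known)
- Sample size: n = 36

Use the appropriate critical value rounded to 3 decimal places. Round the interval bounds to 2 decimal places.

The population standard deviation σ is known, so use a z-interval (standard normal critical value).

For 80% confidence, z* = 1.282 (from standard normal table)

Standard error: SE = σ/√n = 8/√36 = 1.333333

Margin of error: E = z* × SE = 1.282 × 1.333333 = 1.7093

Z-interval: x̄ ± E = 30 ± 1.7093 = (28.2907, 31.7093)

Rounded to 2 decimal places:

(28.29, 31.71)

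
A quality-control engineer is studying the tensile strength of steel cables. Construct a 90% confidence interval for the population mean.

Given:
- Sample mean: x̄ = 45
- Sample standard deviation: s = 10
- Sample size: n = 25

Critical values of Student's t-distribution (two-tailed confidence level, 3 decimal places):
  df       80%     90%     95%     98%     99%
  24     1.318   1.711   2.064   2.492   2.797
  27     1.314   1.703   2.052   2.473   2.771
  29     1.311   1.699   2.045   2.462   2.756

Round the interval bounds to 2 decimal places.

The population standard deviation σ is unknown (only the sample standard deviation s is given), so use a t-interval with df = n - 1 = 25 - 1 = 24.

For 90% confidence with df = 24, t* = 1.711 (from t-table)

Standard error: SE = s/√n = 10/√25 = 2.000000

Margin of error: E = t* × SE = 1.711 × 2.000000 = 3.4220

T-interval: x̄ ± E = 45 ± 3.4220 = (41.5780, 48.4220)

Rounded to 2 decimal places:

(41.58, 48.42)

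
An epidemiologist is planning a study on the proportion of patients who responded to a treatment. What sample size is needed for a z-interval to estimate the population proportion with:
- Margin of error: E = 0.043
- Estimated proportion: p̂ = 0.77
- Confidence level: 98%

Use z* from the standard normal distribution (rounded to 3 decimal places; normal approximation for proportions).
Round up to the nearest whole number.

Using z* for proportion z-interval (normal approximation).

For 98% confidence, z* = 2.326 (from standard normal table)

Sample size formula for proportion z-interval: n = z*²p̂(1-p̂)/E²

n = 2.326² × 0.77 × 0.23 / 0.043²
  = 5.410276 × 0.1771 / 0.001849
  = 518.2044

Round up to the nearest whole number: n = 519

519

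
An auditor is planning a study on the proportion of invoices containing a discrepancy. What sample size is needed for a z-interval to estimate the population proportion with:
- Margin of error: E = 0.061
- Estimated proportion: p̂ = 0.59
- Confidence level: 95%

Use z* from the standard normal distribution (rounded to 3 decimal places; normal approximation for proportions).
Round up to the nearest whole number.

Using z* for proportion z-interval (normal approximation).

For 95% confidence, z* = 1.96 (from standard normal table)

Sample size formula for proportion z-interval: n = z*²p̂(1-p̂)/E²

n = 1.96² × 0.59 × 0.41 / 0.061²
  = 3.8416 × 0.2419 / 0.003721
  = 249.7401

Round up to the nearest whole number: n = 250

250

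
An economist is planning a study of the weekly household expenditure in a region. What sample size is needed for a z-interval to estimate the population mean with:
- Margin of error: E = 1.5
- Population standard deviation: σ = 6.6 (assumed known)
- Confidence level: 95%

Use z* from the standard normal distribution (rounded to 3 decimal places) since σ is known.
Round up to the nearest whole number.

Using z* since population σ is known (z-interval formula).

For 95% confidence, z* = 1.96 (from standard normal table)

Sample size formula for z-interval: n = (z*σ/E)²

n = (1.96 × 6.6 / 1.5)²
  = (8.624000)²
  = 74.3734

Round up to the nearest whole number: n = 75

75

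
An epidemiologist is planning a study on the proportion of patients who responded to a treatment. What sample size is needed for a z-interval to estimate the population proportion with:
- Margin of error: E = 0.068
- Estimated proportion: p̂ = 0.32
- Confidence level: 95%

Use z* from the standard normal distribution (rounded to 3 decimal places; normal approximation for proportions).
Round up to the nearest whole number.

Using z* for proportion z-interval (normal approximation).

For 95% confidence, z* = 1.96 (from standard normal table)

Sample size formula for proportion z-interval: n = z*²p̂(1-p̂)/E²

n = 1.96² × 0.32 × 0.68 / 0.068²
  = 3.8416 × 0.2176 / 0.004624
  = 180.7812

Round up to the nearest whole number: n = 181

181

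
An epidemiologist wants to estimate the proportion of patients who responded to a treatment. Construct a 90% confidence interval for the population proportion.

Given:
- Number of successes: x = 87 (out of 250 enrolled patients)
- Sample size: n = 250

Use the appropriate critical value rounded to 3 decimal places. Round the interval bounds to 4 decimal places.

Sample proportion: p̂ = 87/250 = 0.348000

Check conditions for normal approximation:
  np̂ = 87 ≥ 10 ✓
  n(1-p̂) = 163 ≥ 10 ✓

The sample is large enough, so use a z-interval (normal approximation) for the proportion.

For 90% confidence, z* = 1.645 (from standard normal table)

Standard error: SE = √(p̂(1-p̂)/n) = √(0.348000×0.652000/250) = 0.03012613

Margin of error: E = z* × SE = 1.645 × 0.03012613 = 0.049557

Z-interval: p̂ ± E = 0.348000 ± 0.049557 = (0.298443, 0.397557)

Rounded to 4 decimal places:

(0.2984, 0.3976)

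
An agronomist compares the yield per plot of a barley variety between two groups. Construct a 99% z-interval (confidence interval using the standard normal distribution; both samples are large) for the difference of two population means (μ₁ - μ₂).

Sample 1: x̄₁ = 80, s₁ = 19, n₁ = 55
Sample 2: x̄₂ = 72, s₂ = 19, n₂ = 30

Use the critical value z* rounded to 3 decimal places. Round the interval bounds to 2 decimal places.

Both samples are large (n₁ = 55 ≥ 30, n₂ = 30 ≥ 30), so a z-interval for the difference of means applies.

Point estimate: x̄₁ - x̄₂ = 80 - 72 = 8

Standard error: SE = √(s₁²/n₁ + s₂²/n₂)
= √(19²/55 + 19²/30)
= √(6.563636 + 12.033333)
= 4.312420

For 99% confidence, z* = 2.576 (from standard normal table)
Margin of error: E = z* × SE = 2.576 × 4.312420 = 11.1088

Z-interval: (x̄₁ - x̄₂) ± E = 8 ± 11.1088 = (-3.1088, 19.1088)

Rounded to 2 decimal places:

(-3.11, 19.11)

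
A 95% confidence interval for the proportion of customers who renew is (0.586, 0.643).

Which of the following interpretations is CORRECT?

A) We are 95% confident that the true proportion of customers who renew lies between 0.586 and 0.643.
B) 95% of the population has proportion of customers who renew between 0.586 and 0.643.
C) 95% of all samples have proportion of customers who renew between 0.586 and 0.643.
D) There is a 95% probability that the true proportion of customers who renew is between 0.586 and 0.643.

A confidence interval represents our confidence in the procedure, not a probability statement about the parameter.

Key concept: If we repeated this sampling process many times and computed a 95% CI each time, about 95% of those intervals would contain the true population parameter.

For this specific interval (0.586, 0.643):
- Midpoint (point estimate): 0.6145
- Margin of error: 0.0285

The correct interpretation is the one stating confidence that the true parameter lies in the interval — option A.

A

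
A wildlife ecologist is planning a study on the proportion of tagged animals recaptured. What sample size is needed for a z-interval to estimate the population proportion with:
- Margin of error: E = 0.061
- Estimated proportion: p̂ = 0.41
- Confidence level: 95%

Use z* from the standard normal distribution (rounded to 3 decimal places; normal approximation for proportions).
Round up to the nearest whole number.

Using z* for proportion z-interval (normal approximation).

For 95% confidence, z* = 1.96 (from standard normal table)

Sample size formula for proportion z-interval: n = z*²p̂(1-p̂)/E²

n = 1.96² × 0.41 × 0.59 / 0.061²
  = 3.8416 × 0.2419 / 0.003721
  = 249.7401

Round up to the nearest whole number: n = 250

250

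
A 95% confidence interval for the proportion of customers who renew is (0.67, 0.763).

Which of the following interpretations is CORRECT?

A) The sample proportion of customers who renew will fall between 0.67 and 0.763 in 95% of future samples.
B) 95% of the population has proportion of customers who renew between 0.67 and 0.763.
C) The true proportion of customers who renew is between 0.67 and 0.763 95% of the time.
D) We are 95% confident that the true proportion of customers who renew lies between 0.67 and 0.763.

A confidence interval represents our confidence in the procedure, not a probability statement about the parameter.

Key concept: If we repeated this sampling process many times and computed a 95% CI each time, about 95% of those intervals would contain the true population parameter.

For this specific interval (0.67, 0.763):
- Midpoint (point estimate): 0.7165
- Margin of error: 0.0465

The correct interpretation is the one stating confidence that the true parameter lies in the interval — option D.

D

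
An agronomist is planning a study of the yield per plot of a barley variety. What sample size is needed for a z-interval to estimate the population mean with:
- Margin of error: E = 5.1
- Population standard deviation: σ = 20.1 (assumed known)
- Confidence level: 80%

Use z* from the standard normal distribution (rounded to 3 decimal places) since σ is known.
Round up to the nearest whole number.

Using z* since population σ is known (z-interval formula).

For 80% confidence, z* = 1.282 (from standard normal table)

Sample size formula for z-interval: n = (z*σ/E)²

n = (1.282 × 20.1 / 5.1)²
  = (5.052588)²
  = 25.5286

Round up to the nearest whole number: n = 26

26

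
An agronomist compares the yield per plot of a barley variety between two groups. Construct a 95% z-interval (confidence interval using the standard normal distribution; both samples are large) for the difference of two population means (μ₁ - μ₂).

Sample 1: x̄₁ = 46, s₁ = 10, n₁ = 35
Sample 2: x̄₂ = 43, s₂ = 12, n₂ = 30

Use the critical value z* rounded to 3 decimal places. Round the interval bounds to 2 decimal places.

Both samples are large (n₁ = 35 ≥ 30, n₂ = 30 ≥ 30), so a z-interval for the difference of means applies.

Point estimate: x̄₁ - x̄₂ = 46 - 43 = 3

Standard error: SE = √(s₁²/n₁ + s₂²/n₂)
= √(10²/35 + 12²/30)
= √(2.857143 + 4.800000)
= 2.767154

For 95% confidence, z* = 1.96 (from standard normal table)
Margin of error: E = z* × SE = 1.96 × 2.767154 = 5.4236

Z-interval: (x̄₁ - x̄₂) ± E = 3 ± 5.4236 = (-2.4236, 8.4236)

Rounded to 2 decimal places:

(-2.42, 8.42)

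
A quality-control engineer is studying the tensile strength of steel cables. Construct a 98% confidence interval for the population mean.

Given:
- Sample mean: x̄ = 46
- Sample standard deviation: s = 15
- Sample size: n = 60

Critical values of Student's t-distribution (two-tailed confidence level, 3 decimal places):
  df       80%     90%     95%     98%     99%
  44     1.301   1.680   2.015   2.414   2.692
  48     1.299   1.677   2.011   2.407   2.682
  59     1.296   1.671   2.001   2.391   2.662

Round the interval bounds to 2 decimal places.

The population standard deviation σ is unknown (only the sample standard deviation s is given), so use a t-interval with df = n - 1 = 60 - 1 = 59.

For 98% confidence with df = 59, t* = 2.391 (from t-table)

Standard error: SE = s/√n = 15/√60 = 1.936492

Margin of error: E = t* × SE = 2.391 × 1.936492 = 4.6302

T-interval: x̄ ± E = 46 ± 4.6302 = (41.3698, 50.6302)

Rounded to 2 decimal places:

(41.37, 50.63)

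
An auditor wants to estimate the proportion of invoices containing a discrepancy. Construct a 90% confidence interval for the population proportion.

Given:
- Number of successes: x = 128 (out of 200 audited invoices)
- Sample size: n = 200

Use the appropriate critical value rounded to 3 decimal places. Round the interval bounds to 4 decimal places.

Sample proportion: p̂ = 128/200 = 0.640000

Check conditions for normal approximation:
  np̂ = 128 ≥ 10 ✓
  n(1-p̂) = 72 ≥ 10 ✓

The sample is large enough, so use a z-interval (normal approximation) for the proportion.

For 90% confidence, z* = 1.645 (from standard normal table)

Standard error: SE = √(p̂(1-p̂)/n) = √(0.640000×0.360000/200) = 0.03394113

Margin of error: E = z* × SE = 1.645 × 0.03394113 = 0.055833

Z-interval: p̂ ± E = 0.640000 ± 0.055833 = (0.584167, 0.695833)

Rounded to 4 decimal places:

(0.5842, 0.6958)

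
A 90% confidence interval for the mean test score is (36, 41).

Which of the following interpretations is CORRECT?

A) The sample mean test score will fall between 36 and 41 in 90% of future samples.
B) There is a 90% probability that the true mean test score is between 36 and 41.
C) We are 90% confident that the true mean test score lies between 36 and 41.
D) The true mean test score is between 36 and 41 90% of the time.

A confidence interval represents our confidence in the procedure, not a probability statement about the parameter.

Key concept: If we repeated this sampling process many times and computed a 90% CI each time, about 90% of those intervals would contain the true population parameter.

For this specific interval (36, 41):
- Midpoint (point estimate): 38.5
- Margin of error: 2.5

The correct interpretation is the one stating confidence that the true parameter lies in the interval — option C.

C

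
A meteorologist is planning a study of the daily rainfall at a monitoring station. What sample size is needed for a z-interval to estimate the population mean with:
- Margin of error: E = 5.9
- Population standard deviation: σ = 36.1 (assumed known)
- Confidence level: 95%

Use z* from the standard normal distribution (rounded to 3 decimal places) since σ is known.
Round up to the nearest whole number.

Using z* since population σ is known (z-interval formula).

For 95% confidence, z* = 1.96 (from standard normal table)

Sample size formula for z-interval: n = (z*σ/E)²

n = (1.96 × 36.1 / 5.9)²
  = (11.992542)²
  = 143.8211

Round up to the nearest whole number: n = 144

144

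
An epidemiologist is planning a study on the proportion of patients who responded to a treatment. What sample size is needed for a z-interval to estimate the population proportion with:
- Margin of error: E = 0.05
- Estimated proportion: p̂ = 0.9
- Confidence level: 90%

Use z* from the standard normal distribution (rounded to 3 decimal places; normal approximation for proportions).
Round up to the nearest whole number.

Using z* for proportion z-interval (normal approximation).

For 90% confidence, z* = 1.645 (from standard normal table)

Sample size formula for proportion z-interval: n = z*²p̂(1-p̂)/E²

n = 1.645² × 0.9 × 0.1 / 0.05²
  = 2.706025 × 0.09 / 0.0025
  = 97.4169

Round up to the nearest whole number: n = 98

98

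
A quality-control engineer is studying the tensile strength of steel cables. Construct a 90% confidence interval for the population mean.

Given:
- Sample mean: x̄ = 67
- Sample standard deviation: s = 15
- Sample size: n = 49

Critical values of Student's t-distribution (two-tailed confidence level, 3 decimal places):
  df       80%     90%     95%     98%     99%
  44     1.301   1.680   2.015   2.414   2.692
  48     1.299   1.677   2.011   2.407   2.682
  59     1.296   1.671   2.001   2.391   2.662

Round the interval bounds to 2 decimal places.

The population standard deviation σ is unknown (only the sample standard deviation s is given), so use a t-interval with df = n - 1 = 49 - 1 = 48.

For 90% confidence with df = 48, t* = 1.677 (from t-table)

Standard error: SE = s/√n = 15/√49 = 2.142857

Margin of error: E = t* × SE = 1.677 × 2.142857 = 3.5936

T-interval: x̄ ± E = 67 ± 3.5936 = (63.4064, 70.5936)

Rounded to 2 decimal places:

(63.41, 70.59)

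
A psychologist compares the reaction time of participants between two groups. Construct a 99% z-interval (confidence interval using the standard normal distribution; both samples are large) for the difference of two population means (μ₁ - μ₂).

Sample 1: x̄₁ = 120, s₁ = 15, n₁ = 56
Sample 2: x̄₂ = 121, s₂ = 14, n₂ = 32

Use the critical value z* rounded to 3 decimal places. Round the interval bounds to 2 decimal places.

Both samples are large (n₁ = 56 ≥ 30, n₂ = 32 ≥ 30), so a z-interval for the difference of means applies.

Point estimate: x̄₁ - x̄₂ = 120 - 121 = -1

Standard error: SE = √(s₁²/n₁ + s₂²/n₂)
= √(15²/56 + 14²/32)
= √(4.017857 + 6.125000)
= 3.184785

For 99% confidence, z* = 2.576 (from standard normal table)
Margin of error: E = z* × SE = 2.576 × 3.184785 = 8.2040

Z-interval: (x̄₁ - x̄₂) ± E = -1 ± 8.2040 = (-9.2040, 7.2040)

Rounded to 2 decimal places:

(-9.20, 7.20)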